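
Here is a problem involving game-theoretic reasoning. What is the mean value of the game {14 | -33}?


Game = {14 | -33}, a switch {a | b} with numbers a > b.
Its thermograph has left wall a - t and right wall b + t, which meet at t = (a - b)/2, where both equal (a + b)/2. So the mast (mean value) is at (a + b)/2.
Mean = (14 + (-33))/2 = -19/2 = -19/2

-19/2


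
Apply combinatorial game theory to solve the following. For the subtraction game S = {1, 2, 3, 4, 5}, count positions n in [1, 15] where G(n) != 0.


Subtraction set S = {1, 2, 3, 4, 5}, so G(n) = n mod 6.
G(n) = 0 when n is a multiple of 6.
Multiples of 6 in [1, 15]: 2
N-positions (nonzero Grundy) = 15 - 2 = 13

13


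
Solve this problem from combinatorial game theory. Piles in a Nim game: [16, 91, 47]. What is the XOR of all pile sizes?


We need the XOR (exclusive or) of all pile sizes.
After XOR-ing pile 1 (size 16): 0 XOR 16 = 16
After XOR-ing pile 2 (size 91): 16 XOR 91 = 75
After XOR-ing pile 3 (size 47): 75 XOR 47 = 100
The Nim-value of this position is 100.

100


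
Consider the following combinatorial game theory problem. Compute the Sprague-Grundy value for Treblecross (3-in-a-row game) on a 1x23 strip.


Treblecross: place X on empty cells; 3-in-a-row wins.
Playing within two cells of an existing X lets the opponent win at once, so sensible play treats the cells i-2..i+2 around each X as dead. The player left with no safe cell loses, so this is a normal-play take-away game on strips of safe cells.
Placing X at cell i (0-indexed) of a strip of k safe cells leaves independent strips of sizes max(0, i-2) and max(0, k-i-3). Hence G(k) = mex{ G(max(0,i-2)) XOR G(max(0,k-i-3)) : 0 <= i < k }, with G(0) = 0.
G(1): splits (0,0):0^0=0 -> mex({0}) = 1
G(2): splits (0,0):0^0=0 -> mex({0}) = 1
G(3): splits (0,0):0^0=0 -> mex({0}) = 1
G(4): splits (0,1):0^1=1 (0,0):0^0=0 -> mex({0, 1}) = 2
G(5): splits (0,2):0^1=1 (0,1):0^1=1 (0,0):0^0=0 -> mex({0, 1}) = 2
G(6) = mex({1}) = 0
G(7) = mex({0, 1, 2}) = 3
G(8) = mex({0, 1, 2}) = 3
G(9) = mex({0, 2}) = 1
G(10) = mex({0, 2, 3}) = 1
G(11) = mex({0, 3}) = 1
G(12) = mex({1, 3}) = 0
G(13) = mex({0, 1, 2, 3}) = 4
G(14) = mex({0, 1, 2}) = 3
G(15) = mex({0, 1, 2}) = 3
G(16) = mex({0, 1, 2, 4}) = 3
G(17) = mex({0, 1, 3, 4}) = 2
G(18) = mex({0, 1, 3, 4}) = 2
G(19) = mex({0, 1, 3, 5}) = 2
G(20) = mex({0, 1, 2, 3, 5}) = 4
G(21) = mex({0, 1, 2, 3, 5}) = 4
G(22) = mex({1, 2, 6}) = 0
G(23) = mex({0, 1, 2, 3, 4, 6}) = 5
Therefore G(23) = 5.

5


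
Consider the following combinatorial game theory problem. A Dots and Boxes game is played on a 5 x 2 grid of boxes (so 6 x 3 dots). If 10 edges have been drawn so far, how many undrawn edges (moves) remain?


Grid: 5 x 2 boxes, i.e. 6 rows and 3 columns of dots.
Horizontal edges: (rows + 1) * cols = 6 * 2 = 12
Vertical edges: rows * (cols + 1) = 5 * 3 = 15
Total edges: 12 + 15 = 27
Edges drawn: 10
Remaining: 27 - 10 = 17

17


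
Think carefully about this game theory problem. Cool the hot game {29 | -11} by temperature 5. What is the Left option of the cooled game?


Original game: {29 | -11} (a switch {a | b} with a > b).
Cooling by t (for t below the temperature (a - b)/2 = 20) taxes each move by t: {a | b} cooled by t is {a - t | b + t}.
Cooling amount: t = 5
Cooled Left option: 29 - 5 = 24
Cooled Right option: -11 + 5 = -6
Cooled game: {24 | -6}
Left option = 24

24


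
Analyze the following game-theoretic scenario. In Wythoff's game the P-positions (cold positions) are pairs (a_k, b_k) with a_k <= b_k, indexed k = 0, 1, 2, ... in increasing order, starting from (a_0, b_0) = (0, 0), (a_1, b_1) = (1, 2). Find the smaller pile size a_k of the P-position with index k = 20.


By Wythoff's theorem, a_k = floor(k * phi) and b_k = floor(k * phi^2) = a_k + k, where phi = (1 + sqrt(5))/2 is the golden ratio.
phi = (1 + sqrt(5))/2 = 1.618034
k = 20
k * phi = 20 * 1.618034 = 32.360680
a_20 = floor(k * phi) = 32

32


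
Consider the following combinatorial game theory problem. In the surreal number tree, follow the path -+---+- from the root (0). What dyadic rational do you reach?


Sign expansion: -+---+-
Rule: track bounds (lo, hi), initially (-inf, +inf). On '+', the current value becomes lo and we move to the simplest number in (value, hi): value + 1 if hi = +inf, otherwise the midpoint (value + hi)/2. On '-', the current value becomes hi and we move to value - 1 if lo = -inf, otherwise the midpoint (lo + value)/2.
Start at 0.
Step 1: sign = -, move left. Bounds: (-inf, 0). Value = -1
Step 2: sign = +, move right. Bounds: (-1, 0). Value = -1/2
Step 3: sign = -, move left. Bounds: (-1, -1/2). Value = -3/4
Step 4: sign = -, move left. Bounds: (-1, -3/4). Value = -7/8
Step 5: sign = -, move left. Bounds: (-1, -7/8). Value = -15/16
Step 6: sign = +, move right. Bounds: (-15/16, -7/8). Value = -29/32
Step 7: sign = -, move left. Bounds: (-15/16, -29/32). Value = -59/64
The surreal number with sign expansion -+---+- is -59/64.

-59/64


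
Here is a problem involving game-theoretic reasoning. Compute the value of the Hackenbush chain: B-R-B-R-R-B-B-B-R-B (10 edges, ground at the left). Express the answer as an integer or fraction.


Edges (from ground): B-R-B-R-R-B-B-B-R-B
By Berlekamp's sign-expansion rule, a Blue-Red Hackenbush stalk has the value of the surreal number whose sign sequence is the edge sequence with B -> + and R -> -.
Sign sequence: +-+--+++-+
Trace the sign expansion in the surreal number tree, starting from 0:
Edge 1: B (sign +) -> bounds (0, +inf), value = 1
Edge 2: R (sign -) -> bounds (0, 1), value = 1/2
Edge 3: B (sign +) -> bounds (1/2, 1), value = 3/4
Edge 4: R (sign -) -> bounds (1/2, 3/4), value = 5/8
Edge 5: R (sign -) -> bounds (1/2, 5/8), value = 9/16
Edge 6: B (sign +) -> bounds (9/16, 5/8), value = 19/32
Edge 7: B (sign +) -> bounds (19/32, 5/8), value = 39/64
Edge 8: B (sign +) -> bounds (39/64, 5/8), value = 79/128
Edge 9: R (sign -) -> bounds (39/64, 79/128), value = 157/256
Edge 10: B (sign +) -> bounds (157/256, 79/128), value = 315/512
Game value = 315/512

315/512


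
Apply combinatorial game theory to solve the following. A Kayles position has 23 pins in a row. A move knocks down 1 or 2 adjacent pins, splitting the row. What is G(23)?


Kayles: a move removes 1 or 2 adjacent pins from a contiguous row.
Removing pins from a row of k leaves two independent rows (a, b) with a + b = k - 1 (one pin) or a + b = k - 2 (two pins); an end removal gives a = 0.
By Sprague-Grundy, G(k) = mex{ G(a) XOR G(b) } over all these splits. G(0) = 0.
G(1): splits (0,0):0^0=0 -> mex({0}) = 1
G(2): splits (0,1):0^1=1 (0,0):0^0=0 -> mex({0, 1}) = 2
G(3): splits (0,2):0^2=2 (1,1):1^1=0 (0,1):0^1=1 -> mex({0, 1, 2}) = 3
G(4): splits (0,3):0^3=3 (1,2):1^2=3 (0,2):0^2=2 (1,1):1^1=0 -> mex({0, 2, 3}) = 1
G(5): splits (0,4):0^1=1 (1,3):1^3=2 (2,2):2^2=0 (0,3):0^3=3 (1,2):1^2=3 -> mex({0, 1, 2, 3}) = 4
G(6) = mex({0, 1, 2, 4}) = 3
G(7) = mex({0, 1, 3, 4, 5}) = 2
G(8) = mex({0, 2, 3, 5, 6}) = 1
G(9) = mex({0, 1, 2, 3, 6, 7}) = 4
G(10) = mex({0, 1, 3, 4, 5, 7}) = 2
G(11) = mex({0, 1, 2, 3, 4, 5}) = 6
G(12) = mex({0, 1, 2, 3, 5, 6, 7}) = 4
G(13) = mex({0, 2, 3, 4, 6, 7}) = 1
G(14) = mex({0, 1, 4, 5, 6, 7}) = 2
G(15) = mex({0, 1, 2, 3, 4, 5, 6}) = 7
G(16) = mex({0, 2, 3, 5, 6, 7}) = 1
G(17) = mex({0, 1, 2, 3, 5, 6, 7}) = 4
G(18) = mex({0, 1, 2, 4, 5, 6}) = 3
G(19) = mex({0, 1, 3, 4, 5, 7}) = 2
G(20) = mex({0, 2, 3, 4, 5, 6, 7}) = 1
G(21) = mex({0, 1, 2, 3, 5, 6, 7}) = 4
G(22) = mex({0, 1, 2, 3, 4, 5, 7}) = 6
G(23) = mex({0, 1, 2, 3, 4, 5, 6}) = 7
Therefore G(23) = 7.

7


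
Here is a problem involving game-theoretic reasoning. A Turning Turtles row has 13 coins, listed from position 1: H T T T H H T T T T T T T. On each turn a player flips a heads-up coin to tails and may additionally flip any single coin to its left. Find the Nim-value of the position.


Coins: H T T T H H T T T T T T T
Key fact: a single head at position k behaves exactly like a Nim heap of size k (turning it to T and optionally flipping a coin at j < k corresponds to moving the heap from k to j, or to 0), and heads combine as a disjunctive sum (two heads at the same place would cancel, matching j XOR j = 0). So the Nim-value is the XOR of the 1-indexed positions of the heads.
Face-up positions (1-indexed): [1, 5, 6]
XOR 0 with 1: 0 XOR 1 = 1
XOR 1 with 5: 1 XOR 5 = 4
XOR 4 with 6: 4 XOR 6 = 2
Nim-value = 2

2


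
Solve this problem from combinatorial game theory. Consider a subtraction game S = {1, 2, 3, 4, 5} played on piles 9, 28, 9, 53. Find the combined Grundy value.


Subtraction set: {1, 2, 3, 4, 5}
For this subtraction set, G(n) = n mod 6 (period = max + 1 = 6).
Pile 1 (size 9): G(9) = 9 mod 6 = 3
Pile 2 (size 28): G(28) = 28 mod 6 = 4
Pile 3 (size 9): G(9) = 9 mod 6 = 3
Pile 4 (size 53): G(53) = 53 mod 6 = 5
Total Grundy value = XOR of all: 3 XOR 4 XOR 3 XOR 5 = 1

1


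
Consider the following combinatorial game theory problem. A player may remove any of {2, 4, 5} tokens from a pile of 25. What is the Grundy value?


The subtraction set is S = {2, 4, 5}.
G(k) = mex{ G(k - s) : s in S, s <= k }. We compute iteratively: G(0) = 0.
G(1) = mex({}) = 0
G(2) = mex({0}) = 1
G(3) = mex({0}) = 1
G(4) = mex({0, 1}) = 2
G(5) = mex({0, 1}) = 2
G(6) = mex({0, 1, 2}) = 3
G(7) = mex({1, 2}) = 0
G(8) = mex({1, 2, 3}) = 0
G(9) = mex({0, 2}) = 1
G(10) = mex({0, 2, 3}) = 1
G(11) = mex({0, 1, 3}) = 2
Observe that G(7)..G(11) = 0, 0, 1, 1, 2 repeats G(0)..G(4) = 0, 0, 1, 1, 2.
For k >= max(S) = 5, G(k) is determined by the previous 5 values G(k-5)..G(k-1); a window of 5 consecutive values has recurred shifted by 7, so by induction G(k + 7) = G(k) for all k >= 0: the sequence is periodic from the start with period 7.
One period: G(0..6) = 0, 0, 1, 1, 2, 2, 3.
25 mod 7 = 4, so G(25) = G(4) = 2.

2


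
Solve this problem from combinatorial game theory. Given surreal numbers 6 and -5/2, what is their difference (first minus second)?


x = 6, y = -5/2
Converting to common denominator: 2
x = 12/2, y = -5/2
x - y = 6 - -5/2 = 17/2

17/2


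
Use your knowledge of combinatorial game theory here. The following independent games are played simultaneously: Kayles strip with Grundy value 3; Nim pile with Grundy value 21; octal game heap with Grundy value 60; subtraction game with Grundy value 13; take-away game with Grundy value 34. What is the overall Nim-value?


By the Sprague-Grundy theorem, the Grundy value of a sum of games is the XOR of individual Grundy values.
Kayles strip: Grundy value = 3. Running XOR: 0 XOR 3 = 3
Nim pile: Grundy value = 21. Running XOR: 3 XOR 21 = 22
octal game heap: Grundy value = 60. Running XOR: 22 XOR 60 = 42
subtraction game: Grundy value = 13. Running XOR: 42 XOR 13 = 39
take-away game: Grundy value = 34. Running XOR: 39 XOR 34 = 5
The combined Grundy value is 5.

5


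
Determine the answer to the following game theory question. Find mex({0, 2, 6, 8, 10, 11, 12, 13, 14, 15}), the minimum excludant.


Set = {0, 2, 6, 8, 10, 11, 12, 13, 14, 15}
0 is in the set.
1 is NOT in the set. This is the mex.
mex = 1

1


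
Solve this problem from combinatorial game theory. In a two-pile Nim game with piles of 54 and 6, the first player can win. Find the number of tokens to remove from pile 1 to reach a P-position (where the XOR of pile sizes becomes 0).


Piles: 54 and 6
Current XOR: 54 XOR 6 = 48 (non-zero, so this is an N-position).
To make the XOR zero, we need to find a move that balances the piles.
For pile 1 (size 54): target = 54 XOR 48 = 6
We reduce pile 1 from 54 to 6.
Tokens removed: 54 - 6 = 48
Verification: 6 XOR 6 = 0

48


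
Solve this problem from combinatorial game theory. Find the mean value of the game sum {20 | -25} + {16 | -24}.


G1 = {20 | -25}, G2 = {16 | -24}
Each is a switch {a | b} with numbers a > b; its mean value is (a + b)/2, and mean value is additive over game sums: m(G1 + G2) = m(G1) + m(G2).
Mean of G1 = (20 + (-25))/2 = -5/2 = -5/2
Mean of G2 = (16 + (-24))/2 = -8/2 = -4
Mean of G1 + G2 = -5/2 + -4 = -13/2

-13/2


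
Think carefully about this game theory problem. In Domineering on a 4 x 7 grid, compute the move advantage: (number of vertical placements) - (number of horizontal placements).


Board is 4 x 7 (rows x cols).
Left (vertical) placements: (rows-1) * cols = 3 * 7 = 21
Right (horizontal) placements: rows * (cols-1) = 4 * 6 = 24
Advantage = Left - Right = 21 - 24 = -3

-3


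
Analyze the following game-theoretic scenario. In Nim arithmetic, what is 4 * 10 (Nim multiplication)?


Nim multiplication is bilinear over XOR: (u XOR v) * w = (u*w) XOR (v*w).
So we split each operand into its bit components and XOR the pairwise Nim products.
4 = 4 (as XOR of powers of 2).
10 = 2 + 8 (as XOR of powers of 2).
Using the standard Nim-product table on single bits:
  2*2 = 3,   2*4 = 8,   2*8 = 12,
  4*4 = 6,   4*8 = 11,  8*8 = 13,
and  1*x = x (identity), k*l = l*k (commutative).
Pairwise Nim products:
  4 * 2 = 8
  4 * 8 = 11
XOR them: 8 XOR 11 = 3.
Result: 4 * 10 = 3 (in Nim).

3


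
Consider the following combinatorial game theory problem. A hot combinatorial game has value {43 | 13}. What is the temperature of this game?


The game is {43 | 13}, a switch {a | b} with numbers a > b.
Cooling {a | b} by t gives {a - t | b + t}, which stops being hot when a - t = b + t, i.e. at t = (a - b)/2. So the temperature of a switch is (a - b)/2.
Temperature = (Left option - Right option) / 2
= (43 - (13)) / 2
= 30 / 2
= 15

15


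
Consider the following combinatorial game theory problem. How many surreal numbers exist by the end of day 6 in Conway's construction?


Day 0: {|} = 0 is born. Count = 1.
Day n: the number of surreal numbers born by day n is 2^(n+1) - 1.
By day 0: 2^1 - 1 = 1
By day 1: 2^2 - 1 = 3
By day 2: 2^3 - 1 = 7
By day 3: 2^4 - 1 = 15
By day 4: 2^5 - 1 = 31
By day 5: 2^6 - 1 = 63
By day 6: 2^7 - 1 = 127
By day 6: 127 surreal numbers.

127


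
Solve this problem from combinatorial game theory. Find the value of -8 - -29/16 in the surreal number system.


x = -8, y = -29/16
Converting to common denominator: 16
x = -128/16, y = -29/16
x - y = -8 - -29/16 = -99/16

-99/16


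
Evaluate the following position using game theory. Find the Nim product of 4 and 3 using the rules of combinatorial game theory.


Nim multiplication is bilinear over XOR: (u XOR v) * w = (u*w) XOR (v*w).
So we split each operand into its bit components and XOR the pairwise Nim products.
4 = 4 (as XOR of powers of 2).
3 = 1 + 2 (as XOR of powers of 2).
Using the standard Nim-product table on single bits:
  2*2 = 3,   2*4 = 8,   2*8 = 12,
  4*4 = 6,   4*8 = 11,  8*8 = 13,
and  1*x = x (identity), k*l = l*k (commutative).
Pairwise Nim products:
  4 * 1 = 4
  4 * 2 = 8
XOR them: 4 XOR 8 = 12.
Result: 4 * 3 = 12 (in Nim).

12


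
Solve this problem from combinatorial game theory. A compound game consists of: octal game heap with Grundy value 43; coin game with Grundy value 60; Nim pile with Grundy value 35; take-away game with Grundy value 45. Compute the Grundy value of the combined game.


By the Sprague-Grundy theorem, the Grundy value of a sum of games is the XOR of individual Grundy values.
octal game heap: Grundy value = 43. Running XOR: 0 XOR 43 = 43
coin game: Grundy value = 60. Running XOR: 43 XOR 60 = 23
Nim pile: Grundy value = 35. Running XOR: 23 XOR 35 = 52
take-away game: Grundy value = 45. Running XOR: 52 XOR 45 = 25
The combined Grundy value is 25.

25


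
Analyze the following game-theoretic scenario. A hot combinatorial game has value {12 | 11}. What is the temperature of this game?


The game is {12 | 11}, a switch {a | b} with numbers a > b.
Cooling {a | b} by t gives {a - t | b + t}, which stops being hot when a - t = b + t, i.e. at t = (a - b)/2. So the temperature of a switch is (a - b)/2.
Temperature = (Left option - Right option) / 2
= (12 - (11)) / 2
= 1 / 2
= 1/2

1/2


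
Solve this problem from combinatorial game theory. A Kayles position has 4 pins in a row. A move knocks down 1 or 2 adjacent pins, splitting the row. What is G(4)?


Kayles: a move removes 1 or 2 adjacent pins from a contiguous row.
Removing pins from a row of k leaves two independent rows (a, b) with a + b = k - 1 (one pin) or a + b = k - 2 (two pins); an end removal gives a = 0.
By Sprague-Grundy, G(k) = mex{ G(a) XOR G(b) } over all these splits. G(0) = 0.
G(1): splits (0,0):0^0=0 -> mex({0}) = 1
G(2): splits (0,1):0^1=1 (0,0):0^0=0 -> mex({0, 1}) = 2
G(3): splits (0,2):0^2=2 (1,1):1^1=0 (0,1):0^1=1 -> mex({0, 1, 2}) = 3
G(4): splits (0,3):0^3=3 (1,2):1^2=3 (0,2):0^2=2 (1,1):1^1=0 -> mex({0, 2, 3}) = 1
Therefore G(4) = 1.

1


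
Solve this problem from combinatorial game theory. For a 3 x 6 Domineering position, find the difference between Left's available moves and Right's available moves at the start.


Board is 3 x 6 (rows x cols).
Left (vertical) placements: (rows-1) * cols = 2 * 6 = 12
Right (horizontal) placements: rows * (cols-1) = 3 * 5 = 15
Advantage = Left - Right = 12 - 15 = -3

-3


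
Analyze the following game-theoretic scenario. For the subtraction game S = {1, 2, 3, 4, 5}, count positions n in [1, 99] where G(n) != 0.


Subtraction set S = {1, 2, 3, 4, 5}, so G(n) = n mod 6.
G(n) = 0 when n is a multiple of 6.
Multiples of 6 in [1, 99]: 16
N-positions (nonzero Grundy) = 99 - 16 = 83

83


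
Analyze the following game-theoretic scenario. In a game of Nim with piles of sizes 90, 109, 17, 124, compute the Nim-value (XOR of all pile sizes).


We need the XOR (exclusive or) of all pile sizes.
After XOR-ing pile 1 (size 90): 0 XOR 90 = 90
After XOR-ing pile 2 (size 109): 90 XOR 109 = 55
After XOR-ing pile 3 (size 17): 55 XOR 17 = 38
After XOR-ing pile 4 (size 124): 38 XOR 124 = 90
The Nim-value of this position is 90.

90


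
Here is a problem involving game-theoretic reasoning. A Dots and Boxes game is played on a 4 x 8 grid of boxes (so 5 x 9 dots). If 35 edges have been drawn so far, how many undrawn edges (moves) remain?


Grid: 4 x 8 boxes, i.e. 5 rows and 9 columns of dots.
Horizontal edges: (rows + 1) * cols = 5 * 8 = 40
Vertical edges: rows * (cols + 1) = 4 * 9 = 36
Total edges: 40 + 36 = 76
Edges drawn: 35
Remaining: 76 - 35 = 41

41


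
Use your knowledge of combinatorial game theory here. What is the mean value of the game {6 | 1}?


Game = {6 | 1}, a switch {a | b} with numbers a > b.
Its thermograph has left wall a - t and right wall b + t, which meet at t = (a - b)/2, where both equal (a + b)/2. So the mast (mean value) is at (a + b)/2.
Mean = (6 + (1))/2 = 7/2 = 7/2

7/2


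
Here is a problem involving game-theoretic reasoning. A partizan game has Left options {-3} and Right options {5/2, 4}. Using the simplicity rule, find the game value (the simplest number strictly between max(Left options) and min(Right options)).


Left options: {-3}, max = -3
Right options: {5/2, 4}, min = 5/2
All options are numbers and max(Left) < min(Right), so by the simplicity theorem the value is the simplest (earliest-born) number strictly between -3 and 5/2.
Integers -2 through 2 all lie strictly between -3 and 5/2.
Among integers, the simplest (lowest birthday = smallest |n|; 0 is born on day 0, +-n on day n) is 0.
No non-integer in the interval can be simpler: if x is a non-integer in the interval, then floor(x) or ceil(x) also lies in the interval (the interval contains an integer), and both are proper prefixes of x's sign expansion, i.e. born earlier. So the game value is 0.
Game value = 0

0


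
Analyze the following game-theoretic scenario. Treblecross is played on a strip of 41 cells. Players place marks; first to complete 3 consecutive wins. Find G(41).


Treblecross: place X on empty cells; 3-in-a-row wins.
Playing within two cells of an existing X lets the opponent win at once, so sensible play treats the cells i-2..i+2 around each X as dead. The player left with no safe cell loses, so this is a normal-play take-away game on strips of safe cells.
Placing X at cell i (0-indexed) of a strip of k safe cells leaves independent strips of sizes max(0, i-2) and max(0, k-i-3). Hence G(k) = mex{ G(max(0,i-2)) XOR G(max(0,k-i-3)) : 0 <= i < k }, with G(0) = 0.
G(1): splits (0,0):0^0=0 -> mex({0}) = 1
G(2): splits (0,0):0^0=0 -> mex({0}) = 1
G(3): splits (0,0):0^0=0 -> mex({0}) = 1
G(4): splits (0,1):0^1=1 (0,0):0^0=0 -> mex({0, 1}) = 2
G(5): splits (0,2):0^1=1 (0,1):0^1=1 (0,0):0^0=0 -> mex({0, 1}) = 2
G(6) = mex({1}) = 0
G(7) = mex({0, 1, 2}) = 3
G(8) = mex({0, 1, 2}) = 3
G(9) = mex({0, 2}) = 1
G(10) = mex({0, 2, 3}) = 1
G(11) = mex({0, 3}) = 1
G(12) = mex({1, 3}) = 0
G(13) = mex({0, 1, 2, 3}) = 4
G(14) = mex({0, 1, 2}) = 3
G(15) = mex({0, 1, 2}) = 3
G(16) = mex({0, 1, 2, 4}) = 3
G(17) = mex({0, 1, 3, 4}) = 2
G(18) = mex({0, 1, 3, 4}) = 2
G(19) = mex({0, 1, 3, 5}) = 2
G(20) = mex({0, 1, 2, 3, 5}) = 4
G(21) = mex({0, 1, 2, 3, 5}) = 4
G(22) = mex({1, 2, 6}) = 0
G(23) = mex({0, 1, 2, 3, 4, 6}) = 5
G(24) = mex({0, 1, 2, 3, 4}) = 5
G(25) = mex({0, 1, 3, 4, 7}) = 2
G(26) = mex({0, 1, 3, 4, 5, 7}) = 2
G(27) = mex({0, 1, 3, 5}) = 2
G(28) = mex({0, 1, 2, 5}) = 3
G(29) = mex({0, 1, 2, 4, 5, 6}) = 3
G(30) = mex({1, 2, 4, 6}) = 0
G(31) = mex({0, 1, 2, 3, 4, 6}) = 5
G(32) = mex({1, 2, 3, 4, 7}) = 0
G(33) = mex({0, 3, 7}) = 1
G(34) = mex({0, 2, 3, 5, 7}) = 1
G(35) = mex({0, 2, 3, 5, 6}) = 1
G(36) = mex({0, 1, 2, 5, 6}) = 3
G(37) = mex({0, 1, 2, 4, 5, 6}) = 3
G(38) = mex({0, 1, 2, 4}) = 3
G(39) = mex({0, 1, 2, 3, 4, 7}) = 5
G(40) = mex({0, 1, 2, 3, 4, 5, 7}) = 6
G(41) = mex({0, 1, 2, 3, 5, 7}) = 4
Therefore G(41) = 4.

4


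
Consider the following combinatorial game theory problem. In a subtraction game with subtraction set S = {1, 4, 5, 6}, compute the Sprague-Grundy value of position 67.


The subtraction set is S = {1, 4, 5, 6}.
G(k) = mex{ G(k - s) : s in S, s <= k }. We compute iteratively: G(0) = 0.
G(1) = mex({0}) = 1
G(2) = mex({1}) = 0
G(3) = mex({0}) = 1
G(4) = mex({0, 1}) = 2
G(5) = mex({0, 1, 2}) = 3
G(6) = mex({0, 1, 3}) = 2
G(7) = mex({0, 1, 2}) = 3
G(8) = mex({0, 1, 2, 3}) = 4
G(9) = mex({1, 2, 3, 4}) = 0
G(10) = mex({0, 2, 3}) = 1
G(11) = mex({1, 2, 3}) = 0
G(12) = mex({0, 2, 3, 4}) = 1
G(13) = mex({0, 1, 3, 4}) = 2
G(14) = mex({0, 1, 2, 4}) = 3
Observe that G(9)..G(14) = 0, 1, 0, 1, 2, 3 repeats G(0)..G(5) = 0, 1, 0, 1, 2, 3.
For k >= max(S) = 6, G(k) is determined by the previous 6 values G(k-6)..G(k-1); a window of 6 consecutive values has recurred shifted by 9, so by induction G(k + 9) = G(k) for all k >= 0: the sequence is periodic from the start with period 9.
One period: G(0..8) = 0, 1, 0, 1, 2, 3, 2, 3, 4.
67 mod 9 = 4, so G(67) = G(4) = 2.

2


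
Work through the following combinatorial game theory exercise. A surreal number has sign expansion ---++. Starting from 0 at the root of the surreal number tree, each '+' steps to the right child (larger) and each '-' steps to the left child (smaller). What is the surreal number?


Sign expansion: ---++
Rule: track bounds (lo, hi), initially (-inf, +inf). On '+', the current value becomes lo and we move to the simplest number in (value, hi): value + 1 if hi = +inf, otherwise the midpoint (value + hi)/2. On '-', the current value becomes hi and we move to value - 1 if lo = -inf, otherwise the midpoint (lo + value)/2.
Start at 0.
Step 1: sign = -, move left. Bounds: (-inf, 0). Value = -1
Step 2: sign = -, move left. Bounds: (-inf, -1). Value = -2
Step 3: sign = -, move left. Bounds: (-inf, -2). Value = -3
Step 4: sign = +, move right. Bounds: (-3, -2). Value = -5/2
Step 5: sign = +, move right. Bounds: (-5/2, -2). Value = -9/4
The surreal number with sign expansion ---++ is -9/4.

-9/4


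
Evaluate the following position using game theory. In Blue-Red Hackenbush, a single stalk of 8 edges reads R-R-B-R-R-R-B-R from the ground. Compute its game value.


Edges (from ground): R-R-B-R-R-R-B-R
By Berlekamp's sign-expansion rule, a Blue-Red Hackenbush stalk has the value of the surreal number whose sign sequence is the edge sequence with B -> + and R -> -.
Sign sequence: --+---+-
Trace the sign expansion in the surreal number tree, starting from 0:
Edge 1: R (sign -) -> bounds (-inf, 0), value = -1
Edge 2: R (sign -) -> bounds (-inf, -1), value = -2
Edge 3: B (sign +) -> bounds (-2, -1), value = -3/2
Edge 4: R (sign -) -> bounds (-2, -3/2), value = -7/4
Edge 5: R (sign -) -> bounds (-2, -7/4), value = -15/8
Edge 6: R (sign -) -> bounds (-2, -15/8), value = -31/16
Edge 7: B (sign +) -> bounds (-31/16, -15/8), value = -61/32
Edge 8: R (sign -) -> bounds (-31/16, -61/32), value = -123/64
Game value = -123/64

-123/64


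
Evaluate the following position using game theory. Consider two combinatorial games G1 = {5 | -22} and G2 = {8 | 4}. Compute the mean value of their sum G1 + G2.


G1 = {5 | -22}, G2 = {8 | 4}
Each is a switch {a | b} with numbers a > b; its mean value is (a + b)/2, and mean value is additive over game sums: m(G1 + G2) = m(G1) + m(G2).
Mean of G1 = (5 + (-22))/2 = -17/2 = -17/2
Mean of G2 = (8 + (4))/2 = 12/2 = 6
Mean of G1 + G2 = -17/2 + 6 = -5/2

-5/2


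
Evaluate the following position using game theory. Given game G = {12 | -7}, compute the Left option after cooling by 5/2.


Original game: {12 | -7} (a switch {a | b} with a > b).
Cooling by t (for t below the temperature (a - b)/2 = 19/2) taxes each move by t: {a | b} cooled by t is {a - t | b + t}.
Cooling amount: t = 5/2
Cooled Left option: 12 - 5/2 = 19/2
Cooled Right option: -7 + 5/2 = -9/2
Cooled game: {19/2 | -9/2}
Left option = 19/2

19/2


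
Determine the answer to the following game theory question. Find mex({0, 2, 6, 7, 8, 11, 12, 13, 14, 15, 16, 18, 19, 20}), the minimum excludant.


Set = {0, 2, 6, 7, 8, 11, 12, 13, 14, 15, 16, 18, 19, 20}
0 is in the set.
1 is NOT in the set. This is the mex.
mex = 1

1


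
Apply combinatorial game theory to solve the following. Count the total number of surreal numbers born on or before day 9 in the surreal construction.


Day 0: {|} = 0 is born. Count = 1.
Day n: the number of surreal numbers born by day n is 2^(n+1) - 1.
By day 0: 2^1 - 1 = 1
By day 1: 2^2 - 1 = 3
By day 2: 2^3 - 1 = 7
By day 3: 2^4 - 1 = 15
By day 4: 2^5 - 1 = 31
By day 5: 2^6 - 1 = 63
By day 6: 2^7 - 1 = 127
By day 7: 2^8 - 1 = 255
By day 8: 2^9 - 1 = 511
By day 9: 2^10 - 1 = 1023
By day 9: 1023 surreal numbers.

1023


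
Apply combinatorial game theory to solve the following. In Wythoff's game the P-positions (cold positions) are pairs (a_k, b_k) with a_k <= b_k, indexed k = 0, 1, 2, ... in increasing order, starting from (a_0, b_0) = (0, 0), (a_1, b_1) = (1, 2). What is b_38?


By Wythoff's theorem, a_k = floor(k * phi) and b_k = floor(k * phi^2) = a_k + k, where phi = (1 + sqrt(5))/2 is the golden ratio.
phi = (1 + sqrt(5))/2 = 1.618034
phi^2 = phi + 1 = 2.618034
k = 38
k * phi^2 = 38 * 2.618034 = 99.485292
b_38 = floor(k * phi^2) = 99 (check: a_38 + k = 61 + 38 = 99)

99


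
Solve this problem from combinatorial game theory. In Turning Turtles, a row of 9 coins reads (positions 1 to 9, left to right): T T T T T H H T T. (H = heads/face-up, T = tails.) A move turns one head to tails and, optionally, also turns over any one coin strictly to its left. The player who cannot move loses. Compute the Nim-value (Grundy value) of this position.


Coins: T T T T T H H T T
Key fact: a single head at position k behaves exactly like a Nim heap of size k (turning it to T and optionally flipping a coin at j < k corresponds to moving the heap from k to j, or to 0), and heads combine as a disjunctive sum (two heads at the same place would cancel, matching j XOR j = 0). So the Nim-value is the XOR of the 1-indexed positions of the heads.
Face-up positions (1-indexed): [6, 7]
XOR 0 with 6: 0 XOR 6 = 6
XOR 6 with 7: 6 XOR 7 = 1
Nim-value = 1

1


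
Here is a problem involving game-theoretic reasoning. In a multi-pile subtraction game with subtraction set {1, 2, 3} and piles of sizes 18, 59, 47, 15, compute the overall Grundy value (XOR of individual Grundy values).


Subtraction set: {1, 2, 3}
For this subtraction set, G(n) = n mod 4 (period = max + 1 = 4).
Pile 1 (size 18): G(18) = 18 mod 4 = 2
Pile 2 (size 59): G(59) = 59 mod 4 = 3
Pile 3 (size 47): G(47) = 47 mod 4 = 3
Pile 4 (size 15): G(15) = 15 mod 4 = 3
Total Grundy value = XOR of all: 2 XOR 3 XOR 3 XOR 3 = 1

1


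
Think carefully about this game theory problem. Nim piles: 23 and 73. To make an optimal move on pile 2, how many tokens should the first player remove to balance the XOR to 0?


Piles: 23 and 73
Current XOR: 23 XOR 73 = 94 (non-zero, so this is an N-position).
To make the XOR zero, we need to find a move that balances the piles.
For pile 2 (size 73): target = 73 XOR 94 = 23
We reduce pile 2 from 73 to 23.
Tokens removed: 73 - 23 = 50
Verification: 23 XOR 23 = 0

50


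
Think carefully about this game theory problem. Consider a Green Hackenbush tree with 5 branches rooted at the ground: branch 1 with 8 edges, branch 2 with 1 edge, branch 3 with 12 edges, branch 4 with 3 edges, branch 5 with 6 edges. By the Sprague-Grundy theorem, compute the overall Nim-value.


The tree has 5 branches from the ground vertex.
In Green Hackenbush, the Nim-value of a simple path of length k is k.
Branch 1: length 8, Nim-value = 8
Branch 2: length 1, Nim-value = 1
Branch 3: length 12, Nim-value = 12
Branch 4: length 3, Nim-value = 3
Branch 5: length 6, Nim-value = 6
Total Nim-value = XOR of all branch values:
0 XOR 8 = 8
8 XOR 1 = 9
9 XOR 12 = 5
5 XOR 3 = 6
6 XOR 6 = 0
Nim-value of the tree = 0

0


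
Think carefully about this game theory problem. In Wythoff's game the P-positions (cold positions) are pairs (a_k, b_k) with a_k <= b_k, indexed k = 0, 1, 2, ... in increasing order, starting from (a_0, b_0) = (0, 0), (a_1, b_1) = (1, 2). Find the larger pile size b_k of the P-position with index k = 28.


By Wythoff's theorem, a_k = floor(k * phi) and b_k = floor(k * phi^2) = a_k + k, where phi = (1 + sqrt(5))/2 is the golden ratio.
phi = (1 + sqrt(5))/2 = 1.618034
phi^2 = phi + 1 = 2.618034
k = 28
k * phi^2 = 28 * 2.618034 = 73.304952
b_28 = floor(k * phi^2) = 73 (check: a_28 + k = 45 + 28 = 73)

73


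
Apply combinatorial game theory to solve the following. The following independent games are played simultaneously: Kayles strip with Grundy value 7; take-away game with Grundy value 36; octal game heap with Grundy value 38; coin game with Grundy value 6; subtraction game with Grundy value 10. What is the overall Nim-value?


By the Sprague-Grundy theorem, the Grundy value of a sum of games is the XOR of individual Grundy values.
Kayles strip: Grundy value = 7. Running XOR: 0 XOR 7 = 7
take-away game: Grundy value = 36. Running XOR: 7 XOR 36 = 35
octal game heap: Grundy value = 38. Running XOR: 35 XOR 38 = 5
coin game: Grundy value = 6. Running XOR: 5 XOR 6 = 3
subtraction game: Grundy value = 10. Running XOR: 3 XOR 10 = 9
The combined Grundy value is 9.

9


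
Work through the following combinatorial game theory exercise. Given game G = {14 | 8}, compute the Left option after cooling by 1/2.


Original game: {14 | 8} (a switch {a | b} with a > b).
Cooling by t (for t below the temperature (a - b)/2 = 3) taxes each move by t: {a | b} cooled by t is {a - t | b + t}.
Cooling amount: t = 1/2
Cooled Left option: 14 - 1/2 = 27/2
Cooled Right option: 8 + 1/2 = 17/2
Cooled game: {27/2 | 17/2}
Left option = 27/2

27/2


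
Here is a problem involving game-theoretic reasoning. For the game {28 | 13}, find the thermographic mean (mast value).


Game = {28 | 13}, a switch {a | b} with numbers a > b.
Its thermograph has left wall a - t and right wall b + t, which meet at t = (a - b)/2, where both equal (a + b)/2. So the mast (mean value) is at (a + b)/2.
Mean = (28 + (13))/2 = 41/2 = 41/2

41/2


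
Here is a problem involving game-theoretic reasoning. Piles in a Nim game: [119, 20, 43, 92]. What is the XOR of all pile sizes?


We need the XOR (exclusive or) of all pile sizes.
After XOR-ing pile 1 (size 119): 0 XOR 119 = 119
After XOR-ing pile 2 (size 20): 119 XOR 20 = 99
After XOR-ing pile 3 (size 43): 99 XOR 43 = 72
After XOR-ing pile 4 (size 92): 72 XOR 92 = 20
The Nim-value of this position is 20.

20


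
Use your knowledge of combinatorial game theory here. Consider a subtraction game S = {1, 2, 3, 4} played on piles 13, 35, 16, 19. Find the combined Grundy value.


Subtraction set: {1, 2, 3, 4}
For this subtraction set, G(n) = n mod 5 (period = max + 1 = 5).
Pile 1 (size 13): G(13) = 13 mod 5 = 3
Pile 2 (size 35): G(35) = 35 mod 5 = 0
Pile 3 (size 16): G(16) = 16 mod 5 = 1
Pile 4 (size 19): G(19) = 19 mod 5 = 4
Total Grundy value = XOR of all: 3 XOR 0 XOR 1 XOR 4 = 6

6


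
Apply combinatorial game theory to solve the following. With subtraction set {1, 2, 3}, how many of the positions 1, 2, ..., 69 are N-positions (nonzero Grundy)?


Subtraction set S = {1, 2, 3}, so G(n) = n mod 4.
G(n) = 0 when n is a multiple of 4.
Multiples of 4 in [1, 69]: 17
N-positions (nonzero Grundy) = 69 - 17 = 52

52


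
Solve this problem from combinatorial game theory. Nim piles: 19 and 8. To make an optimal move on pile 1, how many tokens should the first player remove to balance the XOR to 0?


Piles: 19 and 8
Current XOR: 19 XOR 8 = 27 (non-zero, so this is an N-position).
To make the XOR zero, we need to find a move that balances the piles.
For pile 1 (size 19): target = 19 XOR 27 = 8
We reduce pile 1 from 19 to 8.
Tokens removed: 19 - 8 = 11
Verification: 8 XOR 8 = 0

11


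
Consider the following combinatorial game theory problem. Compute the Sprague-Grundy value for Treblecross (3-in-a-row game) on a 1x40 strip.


Treblecross: place X on empty cells; 3-in-a-row wins.
Playing within two cells of an existing X lets the opponent win at once, so sensible play treats the cells i-2..i+2 around each X as dead. The player left with no safe cell loses, so this is a normal-play take-away game on strips of safe cells.
Placing X at cell i (0-indexed) of a strip of k safe cells leaves independent strips of sizes max(0, i-2) and max(0, k-i-3). Hence G(k) = mex{ G(max(0,i-2)) XOR G(max(0,k-i-3)) : 0 <= i < k }, with G(0) = 0.
G(1): splits (0,0):0^0=0 -> mex({0}) = 1
G(2): splits (0,0):0^0=0 -> mex({0}) = 1
G(3): splits (0,0):0^0=0 -> mex({0}) = 1
G(4): splits (0,1):0^1=1 (0,0):0^0=0 -> mex({0, 1}) = 2
G(5): splits (0,2):0^1=1 (0,1):0^1=1 (0,0):0^0=0 -> mex({0, 1}) = 2
G(6) = mex({1}) = 0
G(7) = mex({0, 1, 2}) = 3
G(8) = mex({0, 1, 2}) = 3
G(9) = mex({0, 2}) = 1
G(10) = mex({0, 2, 3}) = 1
G(11) = mex({0, 3}) = 1
G(12) = mex({1, 3}) = 0
G(13) = mex({0, 1, 2, 3}) = 4
G(14) = mex({0, 1, 2}) = 3
G(15) = mex({0, 1, 2}) = 3
G(16) = mex({0, 1, 2, 4}) = 3
G(17) = mex({0, 1, 3, 4}) = 2
G(18) = mex({0, 1, 3, 4}) = 2
G(19) = mex({0, 1, 3, 5}) = 2
G(20) = mex({0, 1, 2, 3, 5}) = 4
G(21) = mex({0, 1, 2, 3, 5}) = 4
G(22) = mex({1, 2, 6}) = 0
G(23) = mex({0, 1, 2, 3, 4, 6}) = 5
G(24) = mex({0, 1, 2, 3, 4}) = 5
G(25) = mex({0, 1, 3, 4, 7}) = 2
G(26) = mex({0, 1, 3, 4, 5, 7}) = 2
G(27) = mex({0, 1, 3, 5}) = 2
G(28) = mex({0, 1, 2, 5}) = 3
G(29) = mex({0, 1, 2, 4, 5, 6}) = 3
G(30) = mex({1, 2, 4, 6}) = 0
G(31) = mex({0, 1, 2, 3, 4, 6}) = 5
G(32) = mex({1, 2, 3, 4, 7}) = 0
G(33) = mex({0, 3, 7}) = 1
G(34) = mex({0, 2, 3, 5, 7}) = 1
G(35) = mex({0, 2, 3, 5, 6}) = 1
G(36) = mex({0, 1, 2, 5, 6}) = 3
G(37) = mex({0, 1, 2, 4, 5, 6}) = 3
G(38) = mex({0, 1, 2, 4}) = 3
G(39) = mex({0, 1, 2, 3, 4, 7}) = 5
G(40) = mex({0, 1, 2, 3, 4, 5, 7}) = 6
Therefore G(40) = 6.

6


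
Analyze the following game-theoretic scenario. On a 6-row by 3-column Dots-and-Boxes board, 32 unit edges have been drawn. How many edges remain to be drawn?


Grid: 6 x 3 boxes, i.e. 7 rows and 4 columns of dots.
Horizontal edges: (rows + 1) * cols = 7 * 3 = 21
Vertical edges: rows * (cols + 1) = 6 * 4 = 24
Total edges: 21 + 24 = 45
Edges drawn: 32
Remaining: 45 - 32 = 13

13


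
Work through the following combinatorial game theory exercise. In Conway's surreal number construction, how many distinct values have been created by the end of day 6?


Day 0: {|} = 0 is born. Count = 1.
Day n: the number of surreal numbers born by day n is 2^(n+1) - 1.
By day 0: 2^1 - 1 = 1
By day 1: 2^2 - 1 = 3
By day 2: 2^3 - 1 = 7
By day 3: 2^4 - 1 = 15
By day 4: 2^5 - 1 = 31
By day 5: 2^6 - 1 = 63
By day 6: 2^7 - 1 = 127
By day 6: 127 surreal numbers.

127


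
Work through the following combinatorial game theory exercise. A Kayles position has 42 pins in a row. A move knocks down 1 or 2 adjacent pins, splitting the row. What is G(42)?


Kayles: a move removes 1 or 2 adjacent pins from a contiguous row.
Removing pins from a row of k leaves two independent rows (a, b) with a + b = k - 1 (one pin) or a + b = k - 2 (two pins); an end removal gives a = 0.
By Sprague-Grundy, G(k) = mex{ G(a) XOR G(b) } over all these splits. G(0) = 0.
G(1): splits (0,0):0^0=0 -> mex({0}) = 1
G(2): splits (0,1):0^1=1 (0,0):0^0=0 -> mex({0, 1}) = 2
G(3): splits (0,2):0^2=2 (1,1):1^1=0 (0,1):0^1=1 -> mex({0, 1, 2}) = 3
G(4): splits (0,3):0^3=3 (1,2):1^2=3 (0,2):0^2=2 (1,1):1^1=0 -> mex({0, 2, 3}) = 1
G(5): splits (0,4):0^1=1 (1,3):1^3=2 (2,2):2^2=0 (0,3):0^3=3 (1,2):1^2=3 -> mex({0, 1, 2, 3}) = 4
G(6) = mex({0, 1, 2, 4}) = 3
G(7) = mex({0, 1, 3, 4, 5}) = 2
G(8) = mex({0, 2, 3, 5, 6}) = 1
G(9) = mex({0, 1, 2, 3, 6, 7}) = 4
G(10) = mex({0, 1, 3, 4, 5, 7}) = 2
G(11) = mex({0, 1, 2, 3, 4, 5}) = 6
G(12) = mex({0, 1, 2, 3, 5, 6, 7}) = 4
G(13) = mex({0, 2, 3, 4, 6, 7}) = 1
G(14) = mex({0, 1, 4, 5, 6, 7}) = 2
G(15) = mex({0, 1, 2, 3, 4, 5, 6}) = 7
G(16) = mex({0, 2, 3, 5, 6, 7}) = 1
G(17) = mex({0, 1, 2, 3, 5, 6, 7}) = 4
G(18) = mex({0, 1, 2, 4, 5, 6}) = 3
G(19) = mex({0, 1, 3, 4, 5, 7}) = 2
G(20) = mex({0, 2, 3, 4, 5, 6, 7}) = 1
G(21) = mex({0, 1, 2, 3, 5, 6, 7}) = 4
G(22) = mex({0, 1, 2, 3, 4, 5, 7}) = 6
G(23) = mex({0, 1, 2, 3, 4, 5, 6}) = 7
G(24) = mex({0, 1, 2, 3, 5, 6, 7}) = 4
G(25) = mex({0, 2, 3, 4, 6, 7}) = 1
G(26) = mex({0, 1, 3, 4, 5, 6, 7}) = 2
G(27) = mex({0, 1, 2, 3, 4, 5, 6, 7}) = 8
G(28) = mex({0, 1, 2, 3, 4, 6, 7, 8}) = 5
G(29) = mex({0, 1, 2, 3, 5, 6, 7, 8, 9}) = 4
G(30) = mex({0, 1, 2, 3, 4, 5, 6, 9, 10}) = 7
G(31) = mex({0, 1, 3, 4, 5, 7, 10, 11}) = 2
G(32) = mex({0, 2, 3, 4, 5, 6, 7, 9, 11}) = 1
G(33) = mex({0, 1, 2, 3, 4, 5, 6, 7, 9, 12}) = 8
G(34) = mex({0, 1, 2, 3, 4, 5, 7, 8, 11, 12}) = 6
G(35) = mex({0, 1, 2, 3, 4, 5, 6, 8, 9, 10, 11}) = 7
G(36) = mex({0, 1, 2, 3, 5, 6, 7, 9, 10}) = 4
G(37) = mex({0, 2, 3, 4, 6, 7, 9, 10, 11, 12}) = 1
G(38) = mex({0, 1, 3, 4, 5, 6, 7, 9, 10, 11, 12}) = 2
G(39) = mex({0, 1, 2, 4, 5, 6, 7, 9, 10, 12, 14}) = 3
G(40) = mex({0, 2, 3, 4, 6, 7, 11, 12, 14}) = 1
G(41) = mex({0, 1, 2, 3, 5, 6, 7, 9, 10, 11, 12}) = 4
G(42) = mex({0, 1, 2, 3, 4, 5, 6, 9, 10}) = 7
Therefore G(42) = 7.

7


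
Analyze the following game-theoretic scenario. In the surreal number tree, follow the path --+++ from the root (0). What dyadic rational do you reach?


Sign expansion: --+++
Rule: track bounds (lo, hi), initially (-inf, +inf). On '+', the current value becomes lo and we move to the simplest number in (value, hi): value + 1 if hi = +inf, otherwise the midpoint (value + hi)/2. On '-', the current value becomes hi and we move to value - 1 if lo = -inf, otherwise the midpoint (lo + value)/2.
Start at 0.
Step 1: sign = -, move left. Bounds: (-inf, 0). Value = -1
Step 2: sign = -, move left. Bounds: (-inf, -1). Value = -2
Step 3: sign = +, move right. Bounds: (-2, -1). Value = -3/2
Step 4: sign = +, move right. Bounds: (-3/2, -1). Value = -5/4
Step 5: sign = +, move right. Bounds: (-5/4, -1). Value = -9/8
The surreal number with sign expansion --+++ is -9/8.

-9/8


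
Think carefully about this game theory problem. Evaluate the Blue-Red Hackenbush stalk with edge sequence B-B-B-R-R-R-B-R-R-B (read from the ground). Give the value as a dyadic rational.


Edges (from ground): B-B-B-R-R-R-B-R-R-B
By Berlekamp's sign-expansion rule, a Blue-Red Hackenbush stalk has the value of the surreal number whose sign sequence is the edge sequence with B -> + and R -> -.
Sign sequence: +++---+--+
Trace the sign expansion in the surreal number tree, starting from 0:
Edge 1: B (sign +) -> bounds (0, +inf), value = 1
Edge 2: B (sign +) -> bounds (1, +inf), value = 2
Edge 3: B (sign +) -> bounds (2, +inf), value = 3
Edge 4: R (sign -) -> bounds (2, 3), value = 5/2
Edge 5: R (sign -) -> bounds (2, 5/2), value = 9/4
Edge 6: R (sign -) -> bounds (2, 9/4), value = 17/8
Edge 7: B (sign +) -> bounds (17/8, 9/4), value = 35/16
Edge 8: R (sign -) -> bounds (17/8, 35/16), value = 69/32
Edge 9: R (sign -) -> bounds (17/8, 69/32), value = 137/64
Edge 10: B (sign +) -> bounds (137/64, 69/32), value = 275/128
Game value = 275/128

275/128
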